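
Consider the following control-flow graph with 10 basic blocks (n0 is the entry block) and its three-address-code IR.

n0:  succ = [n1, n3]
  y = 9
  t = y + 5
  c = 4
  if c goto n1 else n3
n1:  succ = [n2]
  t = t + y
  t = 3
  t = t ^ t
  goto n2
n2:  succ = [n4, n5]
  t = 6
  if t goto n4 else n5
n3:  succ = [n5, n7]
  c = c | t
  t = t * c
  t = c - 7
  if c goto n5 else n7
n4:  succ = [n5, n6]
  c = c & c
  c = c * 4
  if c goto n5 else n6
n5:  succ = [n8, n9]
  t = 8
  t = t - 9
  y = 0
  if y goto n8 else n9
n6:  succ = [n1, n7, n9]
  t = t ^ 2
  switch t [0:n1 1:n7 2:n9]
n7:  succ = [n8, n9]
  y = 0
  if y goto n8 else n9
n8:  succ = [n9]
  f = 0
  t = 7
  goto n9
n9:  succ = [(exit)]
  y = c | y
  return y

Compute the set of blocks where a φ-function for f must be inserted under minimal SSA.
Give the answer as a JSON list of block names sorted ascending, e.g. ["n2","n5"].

Answer: ["n9"]

Working:
idom tree: n1←n0 n2←n1 n3←n0 n4←n2 n5←n0 n6←n4 n7←n0 n8←n0 n9←n0
Dom at joins:
  n1: preds {n0,n6}: {n0} ∩ {n0,n1,n2,n4,n6} = {n0}; idom=n0
  n5: preds {n2,n3,n4}: {n0,n1,n2} ∩ {n0,n3} ∩ {n0,n1,n2,n4} = {n0}; idom=n0
  n7: preds {n3,n6}: {n0,n3} ∩ {n0,n1,n2,n4,n6} = {n0}; idom=n0
  n8: preds {n5,n7}: {n0,n5} ∩ {n0,n7} = {n0}; idom=n0
  n9: preds {n5,n6,n7,n8}: {n0,n5} ∩ {n0,n1,n2,n4,n6} ∩ {n0,n7} ∩ {n0,n8} = {n0}; idom=n0

DF derivation:
  join n1 pred n0: · stop@n0
  join n1 pred n6: n6→n4→n2→n1 stop@n0
  join n5 pred n2: n2→n1 stop@n0
  join n5 pred n3: n3 stop@n0
  join n5 pred n4: n4→n2→n1 stop@n0
  join n7 pred n3: n3 stop@n0
  join n7 pred n6: n6→n4→n2→n1 stop@n0
  join n8 pred n5: n5 stop@n0
  join n8 pred n7: n7 stop@n0
  join n9 pred n5: n5 stop@n0
  join n9 pred n6: n6→n4→n2→n1 stop@n0
  join n9 pred n7: n7 stop@n0
  join n9 pred n8: n8 stop@n0
  n0 → ∅
  n1 → {n1,n5,n7,n9}
  n2 → {n1,n5,n7,n9}
  n3 → {n5,n7}
  n4 → {n1,n5,n7,n9}
  n5 → {n8,n9}
  n6 → {n1,n7,n9}
  n7 → {n8,n9}
  n8 → {n9}
  n9 → ∅

φ for f: defs {n8}
  DF⁺ = {n9}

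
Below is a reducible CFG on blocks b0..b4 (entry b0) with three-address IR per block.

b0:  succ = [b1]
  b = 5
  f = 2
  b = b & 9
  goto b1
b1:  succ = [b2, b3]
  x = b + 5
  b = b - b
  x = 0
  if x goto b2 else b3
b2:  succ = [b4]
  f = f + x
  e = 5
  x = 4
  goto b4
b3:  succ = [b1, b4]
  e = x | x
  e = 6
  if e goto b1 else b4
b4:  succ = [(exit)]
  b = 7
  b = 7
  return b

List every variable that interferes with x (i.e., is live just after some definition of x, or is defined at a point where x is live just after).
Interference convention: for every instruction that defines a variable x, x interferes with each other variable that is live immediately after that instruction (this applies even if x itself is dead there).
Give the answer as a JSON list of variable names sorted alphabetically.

Answer: ["b", "f"]

Analysis:
Block summaries:
  b0: def={b,f} ue=∅
  b1: def={b,x} ue={b}
  b2: def={e,f,x} ue={f,x}
  b3: def={e} ue={x}
  b4: def={b} ue=∅

Live sets:
  b0 li=∅ lo={b,f}
  b1 li={b,f} lo={b,f,x}
  b2 li={f,x} lo=∅
  b3 li={b,f,x} lo={b,f}
  b4 li=∅ lo=∅

Interference:
  b — {e,f,x}
  e — {b,f}
  f — {b,e,x}
  x — {b,f}

N(x) = ["b", "f"]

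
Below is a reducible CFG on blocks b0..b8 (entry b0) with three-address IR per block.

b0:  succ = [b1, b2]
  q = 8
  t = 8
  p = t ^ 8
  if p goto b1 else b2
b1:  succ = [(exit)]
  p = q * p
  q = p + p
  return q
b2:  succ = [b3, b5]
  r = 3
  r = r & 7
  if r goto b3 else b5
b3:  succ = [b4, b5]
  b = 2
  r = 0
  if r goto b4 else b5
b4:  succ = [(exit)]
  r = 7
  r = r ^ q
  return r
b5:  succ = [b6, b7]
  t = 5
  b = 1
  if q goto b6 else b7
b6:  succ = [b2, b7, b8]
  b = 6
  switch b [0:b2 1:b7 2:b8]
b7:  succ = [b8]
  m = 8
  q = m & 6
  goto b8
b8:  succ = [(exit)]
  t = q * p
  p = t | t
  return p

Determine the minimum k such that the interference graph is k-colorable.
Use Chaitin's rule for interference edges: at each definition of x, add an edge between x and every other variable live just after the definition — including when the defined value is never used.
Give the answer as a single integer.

def/use:
  b0: def={p,q,t} ue=∅
  b1: def={p,q} ue={p,q}
  b2: def={r} ue=∅
  b3: def={b,r} ue=∅
  b4: def={r} ue={q}
  b5: def={b,t} ue={q}
  b6: def={b} ue=∅
  b7: def={m,q} ue=∅
  b8: def={p,t} ue={p,q}

Live sets:
  b0: in=∅ out={p,q}
  b1: in={p,q} out=∅
  b2: in={p,q} out={p,q}
  b3: in={p,q} out={p,q}
  b4: in={q} out=∅
  b5: in={p,q} out={p,q}
  b6: in={p,q} out={p,q}
  b7: in={p} out={p,q}
  b8: in={p,q} out=∅

Interfere edges:
  b↔{p,q}
  m↔{p}
  p↔{b,m,q,r,t}
  q↔{b,p,r,t}
  r↔{p,q}
  t↔{p,q}

Chromatic number:
  lower bound: {b,p,q} mutually conflict ⇒ χ ≥ 3
  3-colouring: R0={p}  R1={m,q}  R2={b,r,t}
  χ = 3

Answer: 3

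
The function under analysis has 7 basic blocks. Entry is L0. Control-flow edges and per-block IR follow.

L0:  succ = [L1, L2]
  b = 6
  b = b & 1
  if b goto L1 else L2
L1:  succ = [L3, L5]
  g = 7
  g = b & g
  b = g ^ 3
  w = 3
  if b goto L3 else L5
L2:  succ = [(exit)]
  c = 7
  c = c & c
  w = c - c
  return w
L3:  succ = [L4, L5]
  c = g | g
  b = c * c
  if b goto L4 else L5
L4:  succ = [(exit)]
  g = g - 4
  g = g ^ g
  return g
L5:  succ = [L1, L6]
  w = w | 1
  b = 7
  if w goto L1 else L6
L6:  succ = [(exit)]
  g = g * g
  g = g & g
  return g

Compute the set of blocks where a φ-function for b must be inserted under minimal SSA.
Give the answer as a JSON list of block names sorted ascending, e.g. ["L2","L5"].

Answer: ["L1", "L5"]

Analysis:
idom tree: L1←L0 L2←L0 L3←L1 L4←L3 L5←L1 L6←L5
Join-block Dom:
  L1: preds {L0,L5}: {L0} ∩ {L0,L1,L5} = {L0}; idom=L0
  L5: preds {L1,L3}: {L0,L1} ∩ {L0,L1,L3} = {L0,L1}; idom=L1

Frontier:
  L1←L0: walk · to L0
  L1←L5: walk L5→L1 to L0
  L5←L1: walk · to L1
  L5←L3: walk L3 to L1
  DF(L0)=∅
  DF(L1)={L1}
  DF(L2)=∅
  DF(L3)={L5}
  DF(L4)=∅
  DF(L5)={L1}
  DF(L6)=∅

φ for b: defs {L0,L1,L3,L5}
  DF⁺ = {L1,L5}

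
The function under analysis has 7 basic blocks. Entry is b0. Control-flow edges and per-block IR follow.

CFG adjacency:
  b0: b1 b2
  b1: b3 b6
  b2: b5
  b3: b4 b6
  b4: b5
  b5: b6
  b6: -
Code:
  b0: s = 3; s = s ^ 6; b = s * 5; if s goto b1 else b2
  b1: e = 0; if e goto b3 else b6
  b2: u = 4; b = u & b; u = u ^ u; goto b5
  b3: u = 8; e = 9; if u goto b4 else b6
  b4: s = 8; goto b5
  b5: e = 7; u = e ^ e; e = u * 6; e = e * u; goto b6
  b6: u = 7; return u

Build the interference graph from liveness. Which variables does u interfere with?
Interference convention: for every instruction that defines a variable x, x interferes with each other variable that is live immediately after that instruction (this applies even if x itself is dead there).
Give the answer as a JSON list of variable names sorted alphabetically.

def/use:
  b0: def={b,s} ue=∅
  b1: def={e} ue=∅
  b2: def={b,u} ue={b}
  b3: def={e,u} ue=∅
  b4: def={s} ue=∅
  b5: def={e,u} ue=∅
  b6: def={u} ue=∅

Live sets:
  b0: in=∅ out={b}
  b1: in=∅ out=∅
  b2: in={b} out=∅
  b3: in=∅ out=∅
  b4: in=∅ out=∅
  b5: in=∅ out=∅
  b6: in=∅ out=∅

Interfere edges:
  b — {s,u}
  e — {u}
  s — {b}
  u — {b,e}

N(u) = ["b", "e"]

Answer: ["b", "e"]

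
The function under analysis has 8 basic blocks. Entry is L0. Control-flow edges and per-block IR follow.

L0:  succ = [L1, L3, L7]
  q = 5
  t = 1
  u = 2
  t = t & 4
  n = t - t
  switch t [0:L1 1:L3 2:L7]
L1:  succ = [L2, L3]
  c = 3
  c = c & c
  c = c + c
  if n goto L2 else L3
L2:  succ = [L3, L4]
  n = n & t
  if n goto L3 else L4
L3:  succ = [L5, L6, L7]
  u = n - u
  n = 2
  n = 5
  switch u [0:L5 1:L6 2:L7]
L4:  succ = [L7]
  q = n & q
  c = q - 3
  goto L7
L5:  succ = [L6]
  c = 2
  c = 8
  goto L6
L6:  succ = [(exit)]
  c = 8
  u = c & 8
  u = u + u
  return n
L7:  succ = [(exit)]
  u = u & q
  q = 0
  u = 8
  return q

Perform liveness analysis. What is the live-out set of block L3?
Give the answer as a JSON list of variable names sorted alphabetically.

Per-block:
  L0: {n,q,t,u} / ∅
  L1: {c} / {n}
  L2: {n} / {n,t}
  L3: {n,u} / {n,u}
  L4: {c,q} / {n,q}
  L5: {c} / ∅
  L6: {c,u} / {n}
  L7: {q,u} / {q,u}

Live sets:
  L0 li=∅ lo={n,q,t,u}
  L1 li={n,q,t,u} lo={n,q,t,u}
  L2 li={n,q,t,u} lo={n,q,u}
  L3 li={n,q,u} lo={n,q,u}
  L4 li={n,q,u} lo={q,u}
  L5 li={n} lo={n}
  L6 li={n} lo=∅
  L7 li={q,u} lo=∅

live-out(L3) = ["n", "q", "u"]

Answer: ["n", "q", "u"]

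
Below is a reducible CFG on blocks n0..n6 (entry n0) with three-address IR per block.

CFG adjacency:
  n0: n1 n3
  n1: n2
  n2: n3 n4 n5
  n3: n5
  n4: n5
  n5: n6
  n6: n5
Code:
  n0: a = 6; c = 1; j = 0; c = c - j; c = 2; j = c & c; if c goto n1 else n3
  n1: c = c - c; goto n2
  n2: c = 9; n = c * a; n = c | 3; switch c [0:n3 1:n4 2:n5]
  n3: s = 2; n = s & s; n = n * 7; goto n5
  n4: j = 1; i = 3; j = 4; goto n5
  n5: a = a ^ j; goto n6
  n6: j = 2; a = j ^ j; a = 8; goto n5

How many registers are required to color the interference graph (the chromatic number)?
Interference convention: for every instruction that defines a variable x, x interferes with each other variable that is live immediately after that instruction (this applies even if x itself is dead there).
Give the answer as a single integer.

Answer: 4

Working:
Per-block:
  n0 def {a,c,j} use ∅
  n1 def {c} use {c}
  n2 def {c,n} use {a}
  n3 def {n,s} use ∅
  n4 def {i,j} use ∅
  n5 def {a} use {a,j}
  n6 def {a,j} use ∅

Liveness:
  n0: in=∅ out={a,c,j}
  n1: in={a,c,j} out={a,j}
  n2: in={a,j} out={a,j}
  n3: in={a,j} out={a,j}
  n4: in={a} out={a,j}
  n5: in={a,j} out=∅
  n6: in=∅ out={a,j}

Interfere edges:
  a: {c,i,j,n,s}
  c: {a,j,n}
  i: {a}
  j: {a,c,n,s}
  n: {a,c,j}
  s: {a,j}

Colouring:
  {a,c,j,n} pairwise interfere (4-clique) ⇒ χ ≥ 4
  4-colouring: r0={a}  r1={i,j}  r2={c,s}  r3={n}
  χ = 4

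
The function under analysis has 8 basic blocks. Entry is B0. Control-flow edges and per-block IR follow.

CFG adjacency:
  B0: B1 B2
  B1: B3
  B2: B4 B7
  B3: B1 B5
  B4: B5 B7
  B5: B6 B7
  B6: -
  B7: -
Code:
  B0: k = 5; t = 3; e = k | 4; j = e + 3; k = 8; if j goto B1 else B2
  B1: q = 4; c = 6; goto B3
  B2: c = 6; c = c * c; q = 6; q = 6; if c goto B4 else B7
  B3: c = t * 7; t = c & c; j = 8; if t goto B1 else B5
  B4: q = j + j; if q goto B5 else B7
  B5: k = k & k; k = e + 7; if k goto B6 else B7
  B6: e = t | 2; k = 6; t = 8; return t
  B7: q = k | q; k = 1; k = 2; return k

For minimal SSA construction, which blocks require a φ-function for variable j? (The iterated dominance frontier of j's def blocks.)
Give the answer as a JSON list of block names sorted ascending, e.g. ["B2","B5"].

idom tree: B1←B0 B2←B0 B3←B1 B4←B2 B5←B0 B6←B5 B7←B0
Join-block Dom:
  B1: preds {B0,B3}: {B0} ∩ {B0,B1,B3} = {B0}; idom=B0
  B5: preds {B3,B4}: {B0,B1,B3} ∩ {B0,B2,B4} = {B0}; idom=B0
  B7: preds {B2,B4,B5}: {B0,B2} ∩ {B0,B2,B4} ∩ {B0,B5} = {B0}; idom=B0

Frontier:
  B1←B0: walk · to B0
  B1←B3: walk B3→B1 to B0
  B5←B3: walk B3→B1 to B0
  B5←B4: walk B4→B2 to B0
  B7←B2: walk B2 to B0
  B7←B4: walk B4→B2 to B0
  B7←B5: walk B5 to B0
  B0: DF=∅
  B1: DF={B1,B5}
  B2: DF={B5,B7}
  B3: DF={B1,B5}
  B4: DF={B5,B7}
  B5: DF={B7}
  B6: DF=∅
  B7: DF=∅

φ for j: defs {B0,B3}
  DF⁺ = {B1,B5,B7}

Answer: ["B1", "B5", "B7"]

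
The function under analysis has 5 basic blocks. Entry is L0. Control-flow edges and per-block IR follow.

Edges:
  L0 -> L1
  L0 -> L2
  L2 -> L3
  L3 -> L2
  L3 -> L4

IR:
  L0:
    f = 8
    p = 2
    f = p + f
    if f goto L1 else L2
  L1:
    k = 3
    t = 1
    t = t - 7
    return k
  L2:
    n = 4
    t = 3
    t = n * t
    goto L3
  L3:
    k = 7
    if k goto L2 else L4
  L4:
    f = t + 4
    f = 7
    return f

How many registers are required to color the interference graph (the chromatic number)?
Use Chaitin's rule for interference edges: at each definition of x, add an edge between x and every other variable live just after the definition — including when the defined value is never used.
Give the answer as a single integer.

Per-block:
  L0 def {f,p} use ∅
  L1 def {k,t} use ∅
  L2 def {n,t} use ∅
  L3 def {k} use ∅
  L4 def {f} use {t}

Liveness:
  L0: in=∅ out=∅
  L1: in=∅ out=∅
  L2: in=∅ out={t}
  L3: in={t} out={t}
  L4: in={t} out=∅

Interfere edges:
  f↔{p}
  k↔{t}
  n↔{t}
  p↔{f}
  t↔{k,n}

Registers:
  {f,p} pairwise interfere (2-clique) ⇒ χ ≥ 2
  assign f→R0 k→R1 n→R1 p→R1 t→R0 — no edge inside a register ⇒ χ ≤ 2
  χ = 2

Answer: 2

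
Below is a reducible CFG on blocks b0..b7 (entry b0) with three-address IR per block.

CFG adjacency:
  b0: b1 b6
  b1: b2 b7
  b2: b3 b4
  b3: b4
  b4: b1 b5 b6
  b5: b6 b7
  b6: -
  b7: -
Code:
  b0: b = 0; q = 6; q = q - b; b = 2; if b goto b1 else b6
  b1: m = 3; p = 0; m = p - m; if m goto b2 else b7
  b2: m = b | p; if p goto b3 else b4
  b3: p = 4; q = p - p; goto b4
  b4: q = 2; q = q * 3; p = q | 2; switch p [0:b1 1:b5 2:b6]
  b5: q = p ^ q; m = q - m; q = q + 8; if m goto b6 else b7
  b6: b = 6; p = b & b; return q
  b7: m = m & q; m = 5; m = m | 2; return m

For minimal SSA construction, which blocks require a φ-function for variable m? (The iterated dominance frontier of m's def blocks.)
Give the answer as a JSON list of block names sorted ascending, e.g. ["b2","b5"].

idom tree: b1←b0 b2←b1 b3←b2 b4←b2 b5←b4 b6←b0 b7←b1
Join-block Dom:
  b1: preds {b0,b4}: {b0} ∩ {b0,b1,b2,b4} = {b0}; idom=b0
  b4: preds {b2,b3}: {b0,b1,b2} ∩ {b0,b1,b2,b3} = {b0,b1,b2}; idom=b2
  b6: preds {b0,b4,b5}: {b0} ∩ {b0,b1,b2,b4} ∩ {b0,b1,b2,b4,b5} = {b0}; idom=b0
  b7: preds {b1,b5}: {b0,b1} ∩ {b0,b1,b2,b4,b5} = {b0,b1}; idom=b1

DF walk-up:
  b1←b0: walk · to b0
  b1←b4: walk b4→b2→b1 to b0
  b4←b2: walk · to b2
  b4←b3: walk b3 to b2
  b6←b0: walk · to b0
  b6←b4: walk b4→b2→b1 to b0
  b6←b5: walk b5→b4→b2→b1 to b0
  b7←b1: walk · to b1
  b7←b5: walk b5→b4→b2 to b1
  b0 → ∅
  b1 → {b1,b6}
  b2 → {b1,b6,b7}
  b3 → {b4}
  b4 → {b1,b6,b7}
  b5 → {b6,b7}
  b6 → ∅
  b7 → ∅

φ for m: defs {b1,b2,b5,b7}
  DF⁺ = {b1,b6,b7}

Answer: ["b1", "b6", "b7"]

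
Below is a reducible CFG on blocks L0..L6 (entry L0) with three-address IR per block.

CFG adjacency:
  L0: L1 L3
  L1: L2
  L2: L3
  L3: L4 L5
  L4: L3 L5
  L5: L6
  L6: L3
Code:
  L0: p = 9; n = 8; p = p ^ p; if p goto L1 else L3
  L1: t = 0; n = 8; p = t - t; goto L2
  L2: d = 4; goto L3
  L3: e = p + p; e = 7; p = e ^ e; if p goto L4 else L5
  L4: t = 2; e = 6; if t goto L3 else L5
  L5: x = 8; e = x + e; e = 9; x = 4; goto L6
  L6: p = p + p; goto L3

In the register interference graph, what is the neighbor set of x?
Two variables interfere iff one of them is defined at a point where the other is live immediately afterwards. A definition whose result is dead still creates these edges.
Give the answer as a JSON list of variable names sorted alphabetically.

Block summaries:
  L0: def={n,p} ue=∅
  L1: def={n,p,t} ue=∅
  L2: def={d} ue=∅
  L3: def={e,p} ue={p}
  L4: def={e,t} ue=∅
  L5: def={e,x} ue={e}
  L6: def={p} ue={p}

Liveness:
  live L0: ∅→{p}
  live L1: ∅→{p}
  live L2: {p}→{p}
  live L3: {p}→{e,p}
  live L4: {p}→{e,p}
  live L5: {e,p}→{p}
  live L6: {p}→{p}

Conflict graph:
  d↔{p}
  e↔{p,t,x}
  n↔{p,t}
  p↔{d,e,n,t,x}
  t↔{e,n,p}
  x↔{e,p}

N(x) = ["e", "p"]

Answer: ["e", "p"]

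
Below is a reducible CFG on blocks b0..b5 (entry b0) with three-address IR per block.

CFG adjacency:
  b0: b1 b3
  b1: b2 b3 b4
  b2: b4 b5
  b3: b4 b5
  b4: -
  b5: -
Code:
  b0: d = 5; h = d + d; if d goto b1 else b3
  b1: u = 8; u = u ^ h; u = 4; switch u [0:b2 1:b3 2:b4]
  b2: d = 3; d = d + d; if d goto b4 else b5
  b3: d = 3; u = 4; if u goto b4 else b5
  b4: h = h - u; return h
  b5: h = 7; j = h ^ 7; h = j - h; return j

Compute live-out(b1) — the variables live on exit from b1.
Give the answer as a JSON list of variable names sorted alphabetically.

Block summaries:
  b0: def={d,h} ue=∅
  b1: def={u} ue={h}
  b2: def={d} ue=∅
  b3: def={d,u} ue=∅
  b4: def={h} ue={h,u}
  b5: def={h,j} ue=∅

Live sets:
  b0: in=∅ out={h}
  b1: in={h} out={h,u}
  b2: in={h,u} out={h,u}
  b3: in={h} out={h,u}
  b4: in={h,u} out=∅
  b5: in=∅ out=∅

live-out(b1) = ["h", "u"]

Answer: ["h", "u"]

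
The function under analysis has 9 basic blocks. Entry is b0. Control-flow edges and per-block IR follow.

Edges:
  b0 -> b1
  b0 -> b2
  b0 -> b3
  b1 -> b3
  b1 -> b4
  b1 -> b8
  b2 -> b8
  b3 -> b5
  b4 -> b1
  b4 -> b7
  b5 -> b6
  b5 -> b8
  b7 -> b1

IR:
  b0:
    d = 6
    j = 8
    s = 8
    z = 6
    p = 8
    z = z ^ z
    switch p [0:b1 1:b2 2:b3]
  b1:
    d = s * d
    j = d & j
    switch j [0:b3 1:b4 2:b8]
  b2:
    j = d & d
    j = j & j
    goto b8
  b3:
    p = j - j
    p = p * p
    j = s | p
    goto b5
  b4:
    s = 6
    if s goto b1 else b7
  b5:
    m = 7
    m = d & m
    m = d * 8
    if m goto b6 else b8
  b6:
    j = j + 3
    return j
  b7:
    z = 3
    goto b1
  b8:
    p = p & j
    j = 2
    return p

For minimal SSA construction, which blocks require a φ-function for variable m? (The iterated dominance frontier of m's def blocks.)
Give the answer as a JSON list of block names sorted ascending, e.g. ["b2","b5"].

idom tree: b1←b0 b2←b0 b3←b0 b4←b1 b5←b3 b6←b5 b7←b4 b8←b0
Join-block Dom:
  b1: preds {b0,b4,b7}: {b0} ∩ {b0,b1,b4} ∩ {b0,b1,b4,b7} = {b0}; idom=b0
  b3: preds {b0,b1}: {b0} ∩ {b0,b1} = {b0}; idom=b0
  b8: preds {b1,b2,b5}: {b0,b1} ∩ {b0,b2} ∩ {b0,b3,b5} = {b0}; idom=b0

Frontier:
  b1←b0: walk · to b0
  b1←b4: walk b4→b1 to b0
  b1←b7: walk b7→b4→b1 to b0
  b3←b0: walk · to b0
  b3←b1: walk b1 to b0
  b8←b1: walk b1 to b0
  b8←b2: walk b2 to b0
  b8←b5: walk b5→b3 to b0
  b0 → ∅
  b1 → {b1,b3,b8}
  b2 → {b8}
  b3 → {b8}
  b4 → {b1}
  b5 → {b8}
  b6 → ∅
  b7 → {b1}
  b8 → ∅

φ for m: defs {b5}
  DF⁺ = {b8}

Answer: ["b8"]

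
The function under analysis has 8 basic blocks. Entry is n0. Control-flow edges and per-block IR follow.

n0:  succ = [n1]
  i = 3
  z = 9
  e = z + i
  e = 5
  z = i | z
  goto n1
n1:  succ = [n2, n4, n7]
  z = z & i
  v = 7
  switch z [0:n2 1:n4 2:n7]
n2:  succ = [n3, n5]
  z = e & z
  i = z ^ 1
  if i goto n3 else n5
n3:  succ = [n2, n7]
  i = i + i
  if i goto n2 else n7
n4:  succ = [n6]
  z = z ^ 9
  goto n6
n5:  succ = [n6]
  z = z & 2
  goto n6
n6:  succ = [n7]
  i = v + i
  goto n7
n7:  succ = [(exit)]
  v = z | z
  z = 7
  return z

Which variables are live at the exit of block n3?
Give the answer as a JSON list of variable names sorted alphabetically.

Answer: ["e", "v", "z"]

Derivation:
Per-block:
  n0 def {e,i,z} use ∅
  n1 def {v,z} use {i,z}
  n2 def {i,z} use {e,z}
  n3 def {i} use {i}
  n4 def {z} use {z}
  n5 def {z} use {z}
  n6 def {i} use {i,v}
  n7 def {v,z} use {z}

Live sets:
  n0 li=∅ lo={e,i,z}
  n1 li={e,i,z} lo={e,i,v,z}
  n2 li={e,v,z} lo={e,i,v,z}
  n3 li={e,i,v,z} lo={e,v,z}
  n4 li={i,v,z} lo={i,v,z}
  n5 li={i,v,z} lo={i,v,z}
  n6 li={i,v,z} lo={z}
  n7 li={z} lo=∅

live-out(n3) = ["e", "v", "z"]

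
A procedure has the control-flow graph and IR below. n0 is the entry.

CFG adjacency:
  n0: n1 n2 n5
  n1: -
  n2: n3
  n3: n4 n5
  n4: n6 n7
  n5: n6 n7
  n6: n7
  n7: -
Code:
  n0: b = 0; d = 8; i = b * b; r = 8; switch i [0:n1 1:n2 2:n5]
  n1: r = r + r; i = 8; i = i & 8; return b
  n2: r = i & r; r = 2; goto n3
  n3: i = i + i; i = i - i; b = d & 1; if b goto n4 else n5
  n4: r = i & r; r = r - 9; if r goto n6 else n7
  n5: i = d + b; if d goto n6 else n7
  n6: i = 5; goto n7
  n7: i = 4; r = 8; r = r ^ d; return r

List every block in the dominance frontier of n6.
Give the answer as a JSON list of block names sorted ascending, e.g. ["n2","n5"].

Answer: ["n7"]

Working:
idom tree: n1←n0 n2←n0 n3←n2 n4←n3 n5←n0 n6←n0 n7←n0
Dom∩ at merges:
  n5: preds {n0,n3}: {n0} ∩ {n0,n2,n3} = {n0}; idom=n0
  n6: preds {n4,n5}: {n0,n2,n3,n4} ∩ {n0,n5} = {n0}; idom=n0
  n7: preds {n4,n5,n6}: {n0,n2,n3,n4} ∩ {n0,n5} ∩ {n0,n6} = {n0}; idom=n0

Frontier:
  n5←n0: walk · to n0
  n5←n3: walk n3→n2 to n0
  n6←n4: walk n4→n3→n2 to n0
  n6←n5: walk n5 to n0
  n7←n4: walk n4→n3→n2 to n0
  n7←n5: walk n5 to n0
  n7←n6: walk n6 to n0
  DF(n0)=∅
  DF(n1)=∅
  DF(n2)={n5,n6,n7}
  DF(n3)={n5,n6,n7}
  DF(n4)={n6,n7}
  DF(n5)={n6,n7}
  DF(n6)={n7}
  DF(n7)=∅

DF(n6) = ["n7"]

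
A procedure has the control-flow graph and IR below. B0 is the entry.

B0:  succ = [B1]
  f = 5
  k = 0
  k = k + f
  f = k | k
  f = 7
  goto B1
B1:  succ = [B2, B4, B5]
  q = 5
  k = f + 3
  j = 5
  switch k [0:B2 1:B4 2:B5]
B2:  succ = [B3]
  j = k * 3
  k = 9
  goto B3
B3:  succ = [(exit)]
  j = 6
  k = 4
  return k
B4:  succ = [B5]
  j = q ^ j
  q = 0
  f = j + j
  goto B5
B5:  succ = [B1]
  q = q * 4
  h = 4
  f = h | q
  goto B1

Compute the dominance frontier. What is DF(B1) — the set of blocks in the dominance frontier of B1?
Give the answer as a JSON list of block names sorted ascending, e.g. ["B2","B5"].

idom tree: B1←B0 B2←B1 B3←B2 B4←B1 B5←B1
Dom∩ at merges:
  B1: preds {B0,B5}: {B0} ∩ {B0,B1,B5} = {B0}; idom=B0
  B5: preds {B1,B4}: {B0,B1} ∩ {B0,B1,B4} = {B0,B1}; idom=B1

Frontier:
  join B1 pred B0: · stop@B0
  join B1 pred B5: B5→B1 stop@B0
  join B5 pred B1: · stop@B1
  join B5 pred B4: B4 stop@B1
  B0 → ∅
  B1 → {B1}
  B2 → ∅
  B3 → ∅
  B4 → {B5}
  B5 → {B1}

DF(B1) = ["B1"]

Answer: ["B1"]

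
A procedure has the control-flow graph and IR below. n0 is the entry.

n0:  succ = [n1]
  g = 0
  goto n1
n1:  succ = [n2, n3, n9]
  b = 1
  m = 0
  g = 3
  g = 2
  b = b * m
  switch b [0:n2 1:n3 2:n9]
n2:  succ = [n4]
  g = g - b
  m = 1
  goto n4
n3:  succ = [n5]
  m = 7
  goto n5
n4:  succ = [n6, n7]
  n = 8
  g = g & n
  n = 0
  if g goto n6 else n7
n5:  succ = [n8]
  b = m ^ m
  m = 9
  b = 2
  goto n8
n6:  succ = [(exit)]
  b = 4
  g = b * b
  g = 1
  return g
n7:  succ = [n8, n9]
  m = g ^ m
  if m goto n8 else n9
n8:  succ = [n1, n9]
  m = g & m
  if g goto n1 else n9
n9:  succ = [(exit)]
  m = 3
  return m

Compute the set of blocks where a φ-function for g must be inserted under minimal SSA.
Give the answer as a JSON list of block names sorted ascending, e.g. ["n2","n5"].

idom tree: n1←n0 n2←n1 n3←n1 n4←n2 n5←n3 n6←n4 n7←n4 n8←n1 n9←n1
Dom at joins:
  n1: preds {n0,n8}: {n0} ∩ {n0,n1,n8} = {n0}; idom=n0
  n8: preds {n5,n7}: {n0,n1,n3,n5} ∩ {n0,n1,n2,n4,n7} = {n0,n1}; idom=n1
  n9: preds {n1,n7,n8}: {n0,n1} ∩ {n0,n1,n2,n4,n7} ∩ {n0,n1,n8} = {n0,n1}; idom=n1

Frontier:
  join n1 pred n0: · stop@n0
  join n1 pred n8: n8→n1 stop@n0
  join n8 pred n5: n5→n3 stop@n1
  join n8 pred n7: n7→n4→n2 stop@n1
  join n9 pred n1: · stop@n1
  join n9 pred n7: n7→n4→n2 stop@n1
  join n9 pred n8: n8 stop@n1
  DF(n0)=∅
  DF(n1)={n1}
  DF(n2)={n8,n9}
  DF(n3)={n8}
  DF(n4)={n8,n9}
  DF(n5)={n8}
  DF(n6)=∅
  DF(n7)={n8,n9}
  DF(n8)={n1,n9}
  DF(n9)=∅

φ for g: defs {n0,n1,n2,n4,n6}
  DF⁺ = {n1,n8,n9}

Answer: ["n1", "n8", "n9"]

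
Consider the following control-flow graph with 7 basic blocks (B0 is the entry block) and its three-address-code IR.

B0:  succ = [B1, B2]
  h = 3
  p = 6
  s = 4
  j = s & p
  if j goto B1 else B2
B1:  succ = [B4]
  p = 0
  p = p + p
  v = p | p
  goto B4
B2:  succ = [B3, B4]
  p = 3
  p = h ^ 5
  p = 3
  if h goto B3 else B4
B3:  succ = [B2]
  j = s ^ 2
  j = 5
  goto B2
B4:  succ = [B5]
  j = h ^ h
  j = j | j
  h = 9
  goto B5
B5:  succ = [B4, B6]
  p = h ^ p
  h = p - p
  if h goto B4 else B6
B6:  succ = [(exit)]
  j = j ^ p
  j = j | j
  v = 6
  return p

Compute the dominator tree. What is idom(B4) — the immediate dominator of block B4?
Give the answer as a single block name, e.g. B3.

Answer: B0

Analysis:
idom tree: B1←B0 B2←B0 B3←B2 B4←B0 B5←B4 B6←B5
Dom∩ at merges:
  B2: preds {B0,B3}: {B0} ∩ {B0,B2,B3} = {B0}; idom=B0
  B4: preds {B1,B2,B5}: {B0,B1} ∩ {B0,B2} ∩ {B0,B4,B5} = {B0}; idom=B0

idom(B4) = B0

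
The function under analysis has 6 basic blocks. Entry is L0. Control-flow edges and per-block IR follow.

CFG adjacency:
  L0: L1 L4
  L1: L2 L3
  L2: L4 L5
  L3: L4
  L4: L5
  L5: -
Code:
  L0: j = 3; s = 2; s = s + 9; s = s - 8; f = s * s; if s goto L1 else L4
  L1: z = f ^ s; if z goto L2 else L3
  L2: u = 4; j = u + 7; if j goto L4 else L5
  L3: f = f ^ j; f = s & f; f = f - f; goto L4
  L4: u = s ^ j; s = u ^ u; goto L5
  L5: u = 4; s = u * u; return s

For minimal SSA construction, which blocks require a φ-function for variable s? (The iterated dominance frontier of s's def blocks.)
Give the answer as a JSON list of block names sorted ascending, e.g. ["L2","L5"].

idom tree: L1←L0 L2←L1 L3←L1 L4←L0 L5←L0
Dom at joins:
  L4: preds {L0,L2,L3}: {L0} ∩ {L0,L1,L2} ∩ {L0,L1,L3} = {L0}; idom=L0
  L5: preds {L2,L4}: {L0,L1,L2} ∩ {L0,L4} = {L0}; idom=L0

Frontier:
  L4←L0: walk · to L0
  L4←L2: walk L2→L1 to L0
  L4←L3: walk L3→L1 to L0
  L5←L2: walk L2→L1 to L0
  L5←L4: walk L4 to L0
  L0 → ∅
  L1 → {L4,L5}
  L2 → {L4,L5}
  L3 → {L4}
  L4 → {L5}
  L5 → ∅

φ for s: defs {L0,L4,L5}
  DF⁺ = {L5}

Answer: ["L5"]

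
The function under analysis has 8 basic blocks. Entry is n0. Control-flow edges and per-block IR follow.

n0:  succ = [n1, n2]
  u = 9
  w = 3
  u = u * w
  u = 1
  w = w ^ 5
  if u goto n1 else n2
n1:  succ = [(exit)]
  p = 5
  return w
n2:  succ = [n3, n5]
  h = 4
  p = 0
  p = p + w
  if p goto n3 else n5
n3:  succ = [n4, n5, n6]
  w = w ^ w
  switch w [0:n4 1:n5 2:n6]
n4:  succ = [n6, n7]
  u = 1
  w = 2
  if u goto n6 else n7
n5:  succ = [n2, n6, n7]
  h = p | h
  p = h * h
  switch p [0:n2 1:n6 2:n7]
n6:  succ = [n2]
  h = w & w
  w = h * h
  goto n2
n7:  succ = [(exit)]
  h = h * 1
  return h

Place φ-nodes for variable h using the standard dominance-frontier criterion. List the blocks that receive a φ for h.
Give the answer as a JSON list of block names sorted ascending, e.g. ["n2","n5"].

Answer: ["n2", "n6", "n7"]

Derivation:
idom tree: n1←n0 n2←n0 n3←n2 n4←n3 n5←n2 n6←n2 n7←n2
Dom at joins:
  n2: preds {n0,n5,n6}: {n0} ∩ {n0,n2,n5} ∩ {n0,n2,n6} = {n0}; idom=n0
  n5: preds {n2,n3}: {n0,n2} ∩ {n0,n2,n3} = {n0,n2}; idom=n2
  n6: preds {n3,n4,n5}: {n0,n2,n3} ∩ {n0,n2,n3,n4} ∩ {n0,n2,n5} = {n0,n2}; idom=n2
  n7: preds {n4,n5}: {n0,n2,n3,n4} ∩ {n0,n2,n5} = {n0,n2}; idom=n2

DF walk-up:
  join n2 pred n0: · stop@n0
  join n2 pred n5: n5→n2 stop@n0
  join n2 pred n6: n6→n2 stop@n0
  join n5 pred n2: · stop@n2
  join n5 pred n3: n3 stop@n2
  join n6 pred n3: n3 stop@n2
  join n6 pred n4: n4→n3 stop@n2
  join n6 pred n5: n5 stop@n2
  join n7 pred n4: n4→n3 stop@n2
  join n7 pred n5: n5 stop@n2
  DF(n0)=∅
  DF(n1)=∅
  DF(n2)={n2}
  DF(n3)={n5,n6,n7}
  DF(n4)={n6,n7}
  DF(n5)={n2,n6,n7}
  DF(n6)={n2}
  DF(n7)=∅

φ for h: defs {n2,n5,n6,n7}
  DF⁺ = {n2,n6,n7}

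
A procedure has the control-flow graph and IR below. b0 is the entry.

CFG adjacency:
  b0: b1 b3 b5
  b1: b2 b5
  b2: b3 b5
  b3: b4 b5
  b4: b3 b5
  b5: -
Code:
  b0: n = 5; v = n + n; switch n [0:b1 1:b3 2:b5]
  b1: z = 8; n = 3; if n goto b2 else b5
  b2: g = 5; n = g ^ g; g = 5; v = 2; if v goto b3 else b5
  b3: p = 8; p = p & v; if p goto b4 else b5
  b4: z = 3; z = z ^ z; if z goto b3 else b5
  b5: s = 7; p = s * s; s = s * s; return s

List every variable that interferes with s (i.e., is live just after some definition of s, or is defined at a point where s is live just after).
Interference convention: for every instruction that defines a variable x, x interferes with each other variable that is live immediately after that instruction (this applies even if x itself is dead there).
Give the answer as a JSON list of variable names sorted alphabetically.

Answer: ["p"]

Analysis:
Block summaries:
  b0 def {n,v} use ∅
  b1 def {n,z} use ∅
  b2 def {g,n,v} use ∅
  b3 def {p} use {v}
  b4 def {z} use ∅
  b5 def {p,s} use ∅

Live sets:
  b0: in=∅ out={v}
  b1: in=∅ out=∅
  b2: in=∅ out={v}
  b3: in={v} out={v}
  b4: in={v} out={v}
  b5: in=∅ out=∅

Interfere edges:
  g: ∅
  n: {v}
  p: {s,v}
  s: {p}
  v: {n,p,z}
  z: {v}

N(s) = ["p"]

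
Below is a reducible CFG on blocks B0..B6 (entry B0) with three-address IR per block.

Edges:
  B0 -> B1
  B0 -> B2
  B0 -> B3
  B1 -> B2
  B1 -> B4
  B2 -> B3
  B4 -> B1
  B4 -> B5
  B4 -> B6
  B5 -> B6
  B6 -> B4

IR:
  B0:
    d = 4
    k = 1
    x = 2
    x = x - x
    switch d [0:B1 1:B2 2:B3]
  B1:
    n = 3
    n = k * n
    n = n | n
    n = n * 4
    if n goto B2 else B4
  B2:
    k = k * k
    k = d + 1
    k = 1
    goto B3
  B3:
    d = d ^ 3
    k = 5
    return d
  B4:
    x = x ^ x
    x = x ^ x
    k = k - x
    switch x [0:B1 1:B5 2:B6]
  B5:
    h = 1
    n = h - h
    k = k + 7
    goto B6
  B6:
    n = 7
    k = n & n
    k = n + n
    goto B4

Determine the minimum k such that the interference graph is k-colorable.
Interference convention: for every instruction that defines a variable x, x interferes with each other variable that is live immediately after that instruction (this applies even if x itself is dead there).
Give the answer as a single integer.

Block summaries:
  B0 def {d,k,x} use ∅
  B1 def {n} use {k}
  B2 def {k} use {d,k}
  B3 def {d,k} use {d}
  B4 def {k,x} use {k,x}
  B5 def {h,k,n} use {k}
  B6 def {k,n} use ∅

Live sets:
  B0 li=∅ lo={d,k,x}
  B1 li={d,k,x} lo={d,k,x}
  B2 li={d,k} lo={d}
  B3 li={d} lo=∅
  B4 li={d,k,x} lo={d,k,x}
  B5 li={d,k,x} lo={d,x}
  B6 li={d,x} lo={d,k,x}

Interference:
  d — {h,k,n,x}
  h — {d,k,x}
  k — {d,h,n,x}
  n — {d,k,x}
  x — {d,h,k,n}

Colouring:
  lower bound: {d,h,k,x} mutually conflict ⇒ χ ≥ 4
  4-colouring: R0={d}  R1={k}  R2={x}  R3={h,n}
  χ = 4

Answer: 4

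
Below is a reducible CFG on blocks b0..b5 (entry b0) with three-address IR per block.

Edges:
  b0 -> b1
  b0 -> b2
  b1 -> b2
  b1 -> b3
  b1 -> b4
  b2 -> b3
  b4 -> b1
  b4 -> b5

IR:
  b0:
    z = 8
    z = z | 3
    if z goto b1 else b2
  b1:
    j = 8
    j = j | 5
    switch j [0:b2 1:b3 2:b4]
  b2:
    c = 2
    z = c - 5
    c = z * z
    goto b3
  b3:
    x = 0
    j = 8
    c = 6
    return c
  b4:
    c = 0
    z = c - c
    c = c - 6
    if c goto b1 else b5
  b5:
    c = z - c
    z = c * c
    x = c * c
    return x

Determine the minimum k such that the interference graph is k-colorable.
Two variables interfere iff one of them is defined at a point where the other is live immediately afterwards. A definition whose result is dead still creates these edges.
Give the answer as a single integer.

Answer: 2

Derivation:
Per-block:
  b0 def {z} use ∅
  b1 def {j} use ∅
  b2 def {c,z} use ∅
  b3 def {c,j,x} use ∅
  b4 def {c,z} use ∅
  b5 def {c,x,z} use {c,z}

Backward fixpoint:
  b0 li=∅ lo=∅
  b1 li=∅ lo=∅
  b2 li=∅ lo=∅
  b3 li=∅ lo=∅
  b4 li=∅ lo={c,z}
  b5 li={c,z} lo=∅

Interference:
  c — {z}
  j — ∅
  x — ∅
  z — {c}

Chromatic number:
  clique {c,z} ⇒ need ≥ 2
  2-colouring: R0={c,j,x}  R1={z}
  χ = 2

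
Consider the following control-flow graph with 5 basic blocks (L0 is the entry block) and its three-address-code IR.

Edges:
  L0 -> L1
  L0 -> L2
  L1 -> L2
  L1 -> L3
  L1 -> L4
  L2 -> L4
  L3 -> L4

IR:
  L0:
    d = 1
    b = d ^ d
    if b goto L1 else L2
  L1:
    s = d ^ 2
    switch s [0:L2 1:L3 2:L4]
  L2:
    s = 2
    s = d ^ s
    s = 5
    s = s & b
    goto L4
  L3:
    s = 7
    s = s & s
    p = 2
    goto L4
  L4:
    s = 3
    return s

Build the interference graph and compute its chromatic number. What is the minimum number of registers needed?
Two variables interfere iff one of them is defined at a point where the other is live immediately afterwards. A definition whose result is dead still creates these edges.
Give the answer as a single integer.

Answer: 3

Working:
def/use:
  L0: {b,d} / ∅
  L1: {s} / {d}
  L2: {s} / {b,d}
  L3: {p,s} / ∅
  L4: {s} / ∅

Live sets:
  live L0: ∅→{b,d}
  live L1: {b,d}→{b,d}
  live L2: {b,d}→∅
  live L3: ∅→∅
  live L4: ∅→∅

Interfere edges:
  b — {d,s}
  d — {b,s}
  p — ∅
  s — {b,d}

Colouring:
  {b,d,s} pairwise interfere (3-clique) ⇒ χ ≥ 3
  3-colouring: c0={b,p}  c1={d}  c2={s}
  χ = 3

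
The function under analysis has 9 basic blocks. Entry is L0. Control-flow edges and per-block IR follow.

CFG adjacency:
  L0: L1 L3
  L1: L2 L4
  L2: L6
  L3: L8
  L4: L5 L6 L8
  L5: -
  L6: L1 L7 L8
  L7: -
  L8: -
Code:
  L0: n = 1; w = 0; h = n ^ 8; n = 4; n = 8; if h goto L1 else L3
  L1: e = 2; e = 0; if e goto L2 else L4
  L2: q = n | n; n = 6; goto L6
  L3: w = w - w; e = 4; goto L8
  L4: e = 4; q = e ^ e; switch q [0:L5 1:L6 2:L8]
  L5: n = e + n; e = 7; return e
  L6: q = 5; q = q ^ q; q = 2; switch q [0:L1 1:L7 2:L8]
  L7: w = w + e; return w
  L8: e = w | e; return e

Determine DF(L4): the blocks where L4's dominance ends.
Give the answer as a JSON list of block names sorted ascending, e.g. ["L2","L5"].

Answer: ["L6", "L8"]

Analysis:
idom tree: L1←L0 L2←L1 L3←L0 L4←L1 L5←L4 L6←L1 L7←L6 L8←L0
Dom at joins:
  L1: preds {L0,L6}: {L0} ∩ {L0,L1,L6} = {L0}; idom=L0
  L6: preds {L2,L4}: {L0,L1,L2} ∩ {L0,L1,L4} = {L0,L1}; idom=L1
  L8: preds {L3,L4,L6}: {L0,L3} ∩ {L0,L1,L4} ∩ {L0,L1,L6} = {L0}; idom=L0

Frontier:
  join L1 pred L0: · stop@L0
  join L1 pred L6: L6→L1 stop@L0
  join L6 pred L2: L2 stop@L1
  join L6 pred L4: L4 stop@L1
  join L8 pred L3: L3 stop@L0
  join L8 pred L4: L4→L1 stop@L0
  join L8 pred L6: L6→L1 stop@L0
  DF(L0)=∅
  DF(L1)={L1,L8}
  DF(L2)={L6}
  DF(L3)={L8}
  DF(L4)={L6,L8}
  DF(L5)=∅
  DF(L6)={L1,L8}
  DF(L7)=∅
  DF(L8)=∅

DF(L4) = ["L6", "L8"]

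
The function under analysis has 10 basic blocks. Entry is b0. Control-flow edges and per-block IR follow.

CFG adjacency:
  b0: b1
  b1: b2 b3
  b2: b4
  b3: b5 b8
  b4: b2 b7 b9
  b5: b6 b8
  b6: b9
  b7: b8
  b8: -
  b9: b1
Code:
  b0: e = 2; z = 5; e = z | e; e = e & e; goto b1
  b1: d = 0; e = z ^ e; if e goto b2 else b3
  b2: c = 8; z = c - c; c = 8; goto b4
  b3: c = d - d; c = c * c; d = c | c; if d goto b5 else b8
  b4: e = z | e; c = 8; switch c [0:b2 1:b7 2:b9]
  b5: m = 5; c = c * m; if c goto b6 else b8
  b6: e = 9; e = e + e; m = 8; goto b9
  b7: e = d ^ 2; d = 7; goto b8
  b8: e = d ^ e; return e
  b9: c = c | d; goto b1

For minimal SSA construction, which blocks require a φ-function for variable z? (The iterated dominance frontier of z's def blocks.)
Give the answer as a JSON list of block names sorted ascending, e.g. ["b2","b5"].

Answer: ["b1", "b2", "b8", "b9"]

Derivation:
idom tree: b1←b0 b2←b1 b3←b1 b4←b2 b5←b3 b6←b5 b7←b4 b8←b1 b9←b1
Dom at joins:
  b1: preds {b0,b9}: {b0} ∩ {b0,b1,b9} = {b0}; idom=b0
  b2: preds {b1,b4}: {b0,b1} ∩ {b0,b1,b2,b4} = {b0,b1}; idom=b1
  b8: preds {b3,b5,b7}: {b0,b1,b3} ∩ {b0,b1,b3,b5} ∩ {b0,b1,b2,b4,b7} = {b0,b1}; idom=b1
  b9: preds {b4,b6}: {b0,b1,b2,b4} ∩ {b0,b1,b3,b5,b6} = {b0,b1}; idom=b1

DF walk-up:
  b1←b0: walk · to b0
  b1←b9: walk b9→b1 to b0
  b2←b1: walk · to b1
  b2←b4: walk b4→b2 to b1
  b8←b3: walk b3 to b1
  b8←b5: walk b5→b3 to b1
  b8←b7: walk b7→b4→b2 to b1
  b9←b4: walk b4→b2 to b1
  b9←b6: walk b6→b5→b3 to b1
  b0: DF=∅
  b1: DF={b1}
  b2: DF={b2,b8,b9}
  b3: DF={b8,b9}
  b4: DF={b2,b8,b9}
  b5: DF={b8,b9}
  b6: DF={b9}
  b7: DF={b8}
  b8: DF=∅
  b9: DF={b1}

φ for z: defs {b0,b2}
  DF⁺ = {b1,b2,b8,b9}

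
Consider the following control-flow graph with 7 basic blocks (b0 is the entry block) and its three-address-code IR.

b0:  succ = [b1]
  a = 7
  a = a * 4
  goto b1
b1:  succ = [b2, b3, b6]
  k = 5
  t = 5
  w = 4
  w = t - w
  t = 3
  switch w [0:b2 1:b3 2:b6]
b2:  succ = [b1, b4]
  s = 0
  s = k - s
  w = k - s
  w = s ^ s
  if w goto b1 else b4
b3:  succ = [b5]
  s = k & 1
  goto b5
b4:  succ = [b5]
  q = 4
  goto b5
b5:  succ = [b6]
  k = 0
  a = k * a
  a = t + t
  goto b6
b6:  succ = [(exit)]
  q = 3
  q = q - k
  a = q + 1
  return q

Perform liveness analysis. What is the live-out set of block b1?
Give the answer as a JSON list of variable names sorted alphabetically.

def/use:
  b0: def={a} ue=∅
  b1: def={k,t,w} ue=∅
  b2: def={s,w} ue={k}
  b3: def={s} ue={k}
  b4: def={q} ue=∅
  b5: def={a,k} ue={a,t}
  b6: def={a,q} ue={k}

Live sets:
  live b0: ∅→{a}
  live b1: {a}→{a,k,t}
  live b2: {a,k,t}→{a,t}
  live b3: {a,k,t}→{a,t}
  live b4: {a,t}→{a,t}
  live b5: {a,t}→{k}
  live b6: {k}→∅

live-out(b1) = ["a", "k", "t"]

Answer: ["a", "k", "t"]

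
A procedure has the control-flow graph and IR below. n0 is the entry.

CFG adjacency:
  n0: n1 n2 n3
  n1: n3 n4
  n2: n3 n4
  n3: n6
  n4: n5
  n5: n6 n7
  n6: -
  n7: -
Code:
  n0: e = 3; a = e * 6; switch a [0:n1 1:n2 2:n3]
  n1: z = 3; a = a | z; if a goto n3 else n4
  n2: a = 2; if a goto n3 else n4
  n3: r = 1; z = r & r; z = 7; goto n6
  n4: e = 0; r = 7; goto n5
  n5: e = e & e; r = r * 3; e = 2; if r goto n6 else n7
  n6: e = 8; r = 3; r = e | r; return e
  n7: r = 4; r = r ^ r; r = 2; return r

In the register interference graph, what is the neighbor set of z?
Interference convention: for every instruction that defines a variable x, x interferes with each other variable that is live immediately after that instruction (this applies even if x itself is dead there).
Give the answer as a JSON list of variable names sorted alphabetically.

def/use:
  n0: {a,e} / ∅
  n1: {a,z} / {a}
  n2: {a} / ∅
  n3: {r,z} / ∅
  n4: {e,r} / ∅
  n5: {e,r} / {e,r}
  n6: {e,r} / ∅
  n7: {r} / ∅

Liveness:
  n0: in=∅ out={a}
  n1: in={a} out=∅
  n2: in=∅ out=∅
  n3: in=∅ out=∅
  n4: in=∅ out={e,r}
  n5: in={e,r} out=∅
  n6: in=∅ out=∅
  n7: in=∅ out=∅

Conflict graph:
  a — {z}
  e — {r}
  r — {e}
  z — {a}

N(z) = ["a"]

Answer: ["a"]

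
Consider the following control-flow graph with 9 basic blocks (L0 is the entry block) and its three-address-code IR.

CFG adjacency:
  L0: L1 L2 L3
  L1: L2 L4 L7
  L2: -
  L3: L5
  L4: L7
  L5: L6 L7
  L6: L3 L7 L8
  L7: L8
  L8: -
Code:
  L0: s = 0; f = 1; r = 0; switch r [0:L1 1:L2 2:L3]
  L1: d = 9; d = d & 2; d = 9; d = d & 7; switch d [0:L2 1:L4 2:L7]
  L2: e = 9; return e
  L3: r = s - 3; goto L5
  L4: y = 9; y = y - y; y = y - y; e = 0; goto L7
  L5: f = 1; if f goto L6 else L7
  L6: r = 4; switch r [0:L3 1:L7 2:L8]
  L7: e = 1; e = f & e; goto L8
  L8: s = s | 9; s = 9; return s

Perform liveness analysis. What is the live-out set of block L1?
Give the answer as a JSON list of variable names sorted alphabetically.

def/use:
  L0 def {f,r,s} use ∅
  L1 def {d} use ∅
  L2 def {e} use ∅
  L3 def {r} use {s}
  L4 def {e,y} use ∅
  L5 def {f} use ∅
  L6 def {r} use ∅
  L7 def {e} use {f}
  L8 def {s} use {s}

Liveness:
  L0 li=∅ lo={f,s}
  L1 li={f,s} lo={f,s}
  L2 li=∅ lo=∅
  L3 li={s} lo={s}
  L4 li={f,s} lo={f,s}
  L5 li={s} lo={f,s}
  L6 li={f,s} lo={f,s}
  L7 li={f,s} lo={s}
  L8 li={s} lo=∅

live-out(L1) = ["f", "s"]

Answer: ["f", "s"]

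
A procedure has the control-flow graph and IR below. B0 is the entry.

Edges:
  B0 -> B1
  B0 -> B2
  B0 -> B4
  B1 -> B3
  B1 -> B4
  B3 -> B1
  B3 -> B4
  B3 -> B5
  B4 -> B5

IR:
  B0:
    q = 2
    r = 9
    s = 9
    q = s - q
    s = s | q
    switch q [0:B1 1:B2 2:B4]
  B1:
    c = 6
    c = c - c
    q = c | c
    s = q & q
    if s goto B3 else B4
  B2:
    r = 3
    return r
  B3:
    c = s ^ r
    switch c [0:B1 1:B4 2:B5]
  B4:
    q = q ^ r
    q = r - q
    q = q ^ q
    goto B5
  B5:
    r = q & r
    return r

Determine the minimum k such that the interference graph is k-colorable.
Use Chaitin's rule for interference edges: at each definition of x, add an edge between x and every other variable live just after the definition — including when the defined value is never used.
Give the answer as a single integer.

Block summaries:
  B0: {q,r,s} / ∅
  B1: {c,q,s} / ∅
  B2: {r} / ∅
  B3: {c} / {r,s}
  B4: {q} / {q,r}
  B5: {r} / {q,r}

Live sets:
  B0: in=∅ out={q,r}
  B1: in={r} out={q,r,s}
  B2: in=∅ out=∅
  B3: in={q,r,s} out={q,r}
  B4: in={q,r} out={q,r}
  B5: in={q,r} out=∅

Interference:
  c↔{q,r}
  q↔{c,r,s}
  r↔{c,q,s}
  s↔{q,r}

Chromatic number:
  clique {c,q,r} ⇒ need ≥ 3
  3-colouring: r0={q}  r1={r}  r2={c,s}
  χ = 3

Answer: 3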